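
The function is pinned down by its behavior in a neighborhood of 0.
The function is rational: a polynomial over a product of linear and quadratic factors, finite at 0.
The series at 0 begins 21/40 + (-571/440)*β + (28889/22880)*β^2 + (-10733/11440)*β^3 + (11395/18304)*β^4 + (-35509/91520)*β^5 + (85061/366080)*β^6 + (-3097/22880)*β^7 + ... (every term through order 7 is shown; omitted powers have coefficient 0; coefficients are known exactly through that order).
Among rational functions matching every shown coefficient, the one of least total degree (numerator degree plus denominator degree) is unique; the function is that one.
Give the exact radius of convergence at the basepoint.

The radius of convergence is 2.

No rational of total degree below 4 reproduces all 8 coefficients; solving the [2/2] Pade equations on them gives f(β) = (5*β**2/13 - 34*β/11 + 21/10)/(β + 2)**2, whose expansion matches every shown term.
Denominator factor (β + 2)^2: pole of order 2 at -2, modulus 2.
The radius of convergence is the smallest modulus among the singular points: 2.


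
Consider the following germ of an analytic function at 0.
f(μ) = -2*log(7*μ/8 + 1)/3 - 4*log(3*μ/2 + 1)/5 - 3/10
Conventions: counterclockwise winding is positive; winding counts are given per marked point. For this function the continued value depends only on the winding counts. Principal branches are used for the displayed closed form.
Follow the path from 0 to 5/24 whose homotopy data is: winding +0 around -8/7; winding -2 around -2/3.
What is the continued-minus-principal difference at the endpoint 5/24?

The rational part is single-valued and drops out of the difference; each branch term changes only by its own monodromy.
(-4/5)*log(1 - μ/(-2/3)): each positive loop around -2/3 adds 2*pi*i to the log, so winding -2 contributes (-4/5)*(-2)*2*pi*i = (16/5)*pi*i.
(-2/3)*log(1 - μ/(-8/7)): winding 0 around -8/7, so this term returns to its principal value, contribution 0.
Summing the contributions at μ = 5/24 gives (16/5)*pi*i.

Continued minus principal equals (16/5)*pi*i.


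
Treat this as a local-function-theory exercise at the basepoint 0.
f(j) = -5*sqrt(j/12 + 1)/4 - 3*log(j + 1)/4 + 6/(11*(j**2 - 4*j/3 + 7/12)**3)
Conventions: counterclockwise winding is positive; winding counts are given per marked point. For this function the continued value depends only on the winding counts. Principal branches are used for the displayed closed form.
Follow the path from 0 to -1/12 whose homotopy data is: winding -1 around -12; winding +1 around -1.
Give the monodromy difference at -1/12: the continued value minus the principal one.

The rational part is single-valued and drops out of the difference; each branch term changes only by its own monodromy.
(-3/4)*log(1 - j/(-1)): each positive loop around -1 adds 2*pi*i to the log, so winding +1 contributes (-3/4)*(1)*2*pi*i = -(3/2)*pi*i.
(-5/4)*sqrt(1 - j/(-12)): winding -1 is odd, the square root flips sign, contributing -2*(-5/4)*sqrt(1 - (-1/12)/(-12)) = -2*(-5/4)*sqrt(143/144) = (5/24)*sqrt(143).
Summing the contributions at j = -1/12 gives ((5/24)*sqrt(143)) - ((3/2)*pi)*i.

Continued minus principal equals ((5/24)*sqrt(143)) - ((3/2)*pi)*i.


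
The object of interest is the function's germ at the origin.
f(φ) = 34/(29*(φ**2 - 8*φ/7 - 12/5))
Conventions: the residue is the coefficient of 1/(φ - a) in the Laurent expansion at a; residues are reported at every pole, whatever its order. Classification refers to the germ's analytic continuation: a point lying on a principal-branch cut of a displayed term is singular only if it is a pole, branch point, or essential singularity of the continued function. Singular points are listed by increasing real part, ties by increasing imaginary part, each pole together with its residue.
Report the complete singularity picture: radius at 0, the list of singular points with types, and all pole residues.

Denominator factor (φ**2 - 8*φ/7 - 12/5): discriminant 2672/245, real irrational roots 4/7 + (2/35)*sqrt(835) and 4/7 - (2/35)*sqrt(835); poles of order 1, moduli 4/7 + (2/35)*sqrt(835) and -4/7 + (2/35)*sqrt(835).
The radius of convergence is the smallest modulus among the singular points: -4/7 + (2/35)*sqrt(835).
The factor φ**2 - 8*φ/7 - 12/5 splits as (φ - a)(φ - a') with a = 4/7 - (2/35)*sqrt(835), a' = 4/7 + (2/35)*sqrt(835). At the order-1 pole a set g(φ) = (φ - a)*f(φ) = [34/29] / (φ - a').
Simple pole: residue = g(a) at a = 4/7 - (2/35)*sqrt(835), which is -(119/9686)*sqrt(835).
The factor φ**2 - 8*φ/7 - 12/5 splits as (φ - a)(φ - a') with a = 4/7 + (2/35)*sqrt(835), a' = 4/7 - (2/35)*sqrt(835). At the order-1 pole a set g(φ) = (φ - a)*f(φ) = [34/29] / (φ - a').
Simple pole: residue = g(a) at a = 4/7 + (2/35)*sqrt(835), which is (119/9686)*sqrt(835).
List the singular points by increasing real part (a conjugate pair: the negative imaginary part first).

Radius of convergence at 0: -4/7 + (2/35)*sqrt(835).
At 4/7 - (2/35)*sqrt(835): a pole of order 1; residue -(119/9686)*sqrt(835).
At 4/7 + (2/35)*sqrt(835): a pole of order 1; residue (119/9686)*sqrt(835).


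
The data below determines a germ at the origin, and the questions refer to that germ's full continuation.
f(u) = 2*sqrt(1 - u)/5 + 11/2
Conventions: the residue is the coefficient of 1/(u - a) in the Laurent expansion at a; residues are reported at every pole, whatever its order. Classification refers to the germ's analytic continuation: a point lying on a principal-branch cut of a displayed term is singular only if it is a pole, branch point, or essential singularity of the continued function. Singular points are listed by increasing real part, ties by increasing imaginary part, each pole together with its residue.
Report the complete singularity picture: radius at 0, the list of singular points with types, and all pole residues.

Radius of convergence at 0: 1.
At 1: an algebraic (square-root) branch point.

Branch term (2/5)*sqrt(1 - u/(1)): its argument vanishes at u = 1, a square-root branch point, modulus 1.
The radius of convergence is the smallest modulus among the singular points: 1.


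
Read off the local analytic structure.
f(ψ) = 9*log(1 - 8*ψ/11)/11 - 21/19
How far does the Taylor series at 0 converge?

Branch term (9/11)*log(1 - ψ/(11/8)): its argument vanishes at ψ = 11/8, a logarithmic branch point, modulus 11/8.
The radius of convergence is the smallest modulus among the singular points: 11/8.

The radius of convergence is 11/8.


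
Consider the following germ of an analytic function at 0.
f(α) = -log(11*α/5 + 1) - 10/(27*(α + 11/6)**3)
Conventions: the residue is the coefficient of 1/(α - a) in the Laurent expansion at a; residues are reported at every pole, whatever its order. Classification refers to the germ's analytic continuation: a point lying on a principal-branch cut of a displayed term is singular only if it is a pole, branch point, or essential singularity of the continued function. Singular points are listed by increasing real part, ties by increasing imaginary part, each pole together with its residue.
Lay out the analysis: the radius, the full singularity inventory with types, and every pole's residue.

Denominator factor (α + 11/6)^3: pole of order 3 at -11/6, modulus 11/6.
Branch term (-1)*log(1 - α/(-5/11)): its argument vanishes at α = -5/11, a logarithmic branch point, modulus 5/11.
The radius of convergence is the smallest modulus among the singular points: 5/11.
The branch term is analytic at -11/6 and contributes nothing to the residue; only the rational part matters.
At the order-3 pole -11/6 set g(α) = (α - (-11/6))^3*(rational part) = -10/27.
Order-3 pole: residue = g''(a)/2; g''(-11/6) = 0, so the residue is 0.
List the singular points by increasing real part (a conjugate pair: the negative imaginary part first).

Radius of convergence at 0: 5/11.
At -11/6: a pole of order 3; residue 0.
At -5/11: a logarithmic branch point.


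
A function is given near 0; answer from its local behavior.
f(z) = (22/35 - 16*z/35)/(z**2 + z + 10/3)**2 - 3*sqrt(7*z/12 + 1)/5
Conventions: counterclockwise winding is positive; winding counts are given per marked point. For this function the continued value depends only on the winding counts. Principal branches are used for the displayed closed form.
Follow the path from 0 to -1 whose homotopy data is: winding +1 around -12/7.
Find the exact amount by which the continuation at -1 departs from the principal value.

Continued minus principal equals (1/5)*sqrt(15).

The rational part is single-valued and drops out of the difference; each branch term changes only by its own monodromy.
(-3/5)*sqrt(1 - z/(-12/7)): winding +1 is odd, the square root flips sign, contributing -2*(-3/5)*sqrt(1 - (-1)/(-12/7)) = -2*(-3/5)*sqrt(5/12) = (1/5)*sqrt(15).
Summing the contributions at z = -1 gives (1/5)*sqrt(15).


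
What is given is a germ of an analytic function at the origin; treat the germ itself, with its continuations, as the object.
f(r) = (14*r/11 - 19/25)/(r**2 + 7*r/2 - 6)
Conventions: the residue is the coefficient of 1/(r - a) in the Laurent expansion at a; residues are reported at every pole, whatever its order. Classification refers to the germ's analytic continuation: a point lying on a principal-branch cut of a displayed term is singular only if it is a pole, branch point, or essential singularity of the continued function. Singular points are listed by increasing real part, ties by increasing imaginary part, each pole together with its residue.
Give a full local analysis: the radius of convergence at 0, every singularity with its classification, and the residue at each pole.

Radius of convergence at 0: -7/4 + (1/4)*sqrt(145).
At -7/4 - (1/4)*sqrt(145): a pole of order 1; residue 7/11 + (1643/39875)*sqrt(145).
At -7/4 + (1/4)*sqrt(145): a pole of order 1; residue 7/11 - (1643/39875)*sqrt(145).

Denominator factor (r**2 + 7*r/2 - 6): discriminant 145/4, real irrational roots -7/4 + (1/4)*sqrt(145) and -7/4 - (1/4)*sqrt(145); poles of order 1, moduli -7/4 + (1/4)*sqrt(145) and 7/4 + (1/4)*sqrt(145).
The radius of convergence is the smallest modulus among the singular points: -7/4 + (1/4)*sqrt(145).
The factor r**2 + 7*r/2 - 6 splits as (r - a)(r - a') with a = -7/4 - (1/4)*sqrt(145), a' = -7/4 + (1/4)*sqrt(145). At the order-1 pole a set g(r) = (r - a)*f(r) = [14*r/11 - 19/25] / (r - a').
Simple pole: residue = g(a) at a = -7/4 - (1/4)*sqrt(145), which is 7/11 + (1643/39875)*sqrt(145).
The factor r**2 + 7*r/2 - 6 splits as (r - a)(r - a') with a = -7/4 + (1/4)*sqrt(145), a' = -7/4 - (1/4)*sqrt(145). At the order-1 pole a set g(r) = (r - a)*f(r) = [14*r/11 - 19/25] / (r - a').
Simple pole: residue = g(a) at a = -7/4 + (1/4)*sqrt(145), which is 7/11 - (1643/39875)*sqrt(145).
List the singular points by increasing real part (a conjugate pair: the negative imaginary part first).


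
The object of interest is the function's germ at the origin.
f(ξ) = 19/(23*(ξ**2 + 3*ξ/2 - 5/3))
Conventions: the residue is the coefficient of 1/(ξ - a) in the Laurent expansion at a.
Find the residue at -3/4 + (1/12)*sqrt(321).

The residue is (38/2461)*sqrt(321).

The factor ξ**2 + 3*ξ/2 - 5/3 splits as (ξ - a)(ξ - a') with a = -3/4 + (1/12)*sqrt(321), a' = -3/4 - (1/12)*sqrt(321). At the order-1 pole a set g(ξ) = (ξ - a)*f(ξ) = [19/23] / (ξ - a').
Simple pole: residue = g(a) at a = -3/4 + (1/12)*sqrt(321), which is (38/2461)*sqrt(321).


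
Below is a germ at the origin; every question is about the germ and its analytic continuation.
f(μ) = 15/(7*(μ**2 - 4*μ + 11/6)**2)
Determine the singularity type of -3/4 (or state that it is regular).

Denominator factors: μ**2 - 4*μ + 11/6 = 259/48 at μ = -3/4 — none vanishes.
So the germ continues analytically to -3/4.

The point is a regular point.


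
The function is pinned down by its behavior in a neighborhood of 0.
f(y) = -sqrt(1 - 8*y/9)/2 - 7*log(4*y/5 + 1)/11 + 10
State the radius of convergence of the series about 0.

The radius of convergence is 9/8.

Branch term (-1/2)*sqrt(1 - y/(9/8)): its argument vanishes at y = 9/8, a square-root branch point, modulus 9/8.
Branch term (-7/11)*log(1 - y/(-5/4)): its argument vanishes at y = -5/4, a logarithmic branch point, modulus 5/4.
The radius of convergence is the smallest modulus among the singular points: 9/8.


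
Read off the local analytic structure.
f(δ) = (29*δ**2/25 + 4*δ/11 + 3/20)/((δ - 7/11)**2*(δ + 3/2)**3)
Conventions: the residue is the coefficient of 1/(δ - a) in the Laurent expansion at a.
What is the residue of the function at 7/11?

At the order-2 pole 7/11 set g(δ) = (δ - (7/11))^2*f(δ) = (29*δ**2/25 + 4*δ/11 + 3/20)/(δ + 3/2)**3.
Order-2 pole: residue = g'(a); g'(7/11) = 8066828/121992025, so the residue is 8066828/121992025.

The residue is 8066828/121992025.


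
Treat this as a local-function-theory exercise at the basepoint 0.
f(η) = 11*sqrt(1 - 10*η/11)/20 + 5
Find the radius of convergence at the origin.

Branch term (11/20)*sqrt(1 - η/(11/10)): its argument vanishes at η = 11/10, a square-root branch point, modulus 11/10.
The radius of convergence is the smallest modulus among the singular points: 11/10.

The radius of convergence is 11/10.


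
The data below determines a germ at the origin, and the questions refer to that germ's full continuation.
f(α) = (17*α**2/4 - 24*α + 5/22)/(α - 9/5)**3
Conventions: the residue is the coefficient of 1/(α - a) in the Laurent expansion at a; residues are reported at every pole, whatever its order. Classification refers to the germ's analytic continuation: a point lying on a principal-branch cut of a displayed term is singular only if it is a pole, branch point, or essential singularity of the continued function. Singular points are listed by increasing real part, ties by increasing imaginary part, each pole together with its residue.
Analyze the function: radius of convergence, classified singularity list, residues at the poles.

Denominator factor (α - 9/5)^3: pole of order 3 at 9/5, modulus 9/5.
The radius of convergence is the smallest modulus among the singular points: 9/5.
At the order-3 pole 9/5 set g(α) = (α - (9/5))^3*f(α) = 17*α**2/4 - 24*α + 5/22.
Order-3 pole: residue = g''(a)/2; g''(9/5) = 17/2, so the residue is 17/4.

Radius of convergence at 0: 9/5.
At 9/5: a pole of order 3; residue 17/4.


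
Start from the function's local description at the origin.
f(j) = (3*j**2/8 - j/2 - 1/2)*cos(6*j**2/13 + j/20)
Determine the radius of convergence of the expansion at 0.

The radius of convergence is infinite.

The factor cos(6*j**2/13 + j/20) is entire and contributes no finite singular point.
The polynomial part has no poles.
No finite singular points: the Taylor series at 0 converges everywhere.


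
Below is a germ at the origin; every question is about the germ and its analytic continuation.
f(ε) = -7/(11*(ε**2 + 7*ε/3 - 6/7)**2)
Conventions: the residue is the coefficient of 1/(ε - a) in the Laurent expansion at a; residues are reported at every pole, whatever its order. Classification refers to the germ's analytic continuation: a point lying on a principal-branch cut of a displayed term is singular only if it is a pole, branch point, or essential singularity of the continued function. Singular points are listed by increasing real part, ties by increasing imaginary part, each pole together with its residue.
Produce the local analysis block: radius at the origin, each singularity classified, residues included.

Denominator factor (ε**2 + 7*ε/3 - 6/7)^2: discriminant 559/63, real irrational roots -7/6 + (1/42)*sqrt(3913) and -7/6 - (1/42)*sqrt(3913); poles of order 2, moduli -7/6 + (1/42)*sqrt(3913) and 7/6 + (1/42)*sqrt(3913).
The radius of convergence is the smallest modulus among the singular points: -7/6 + (1/42)*sqrt(3913).
The factor ε**2 + 7*ε/3 - 6/7 splits as (ε - a)(ε - a') with a = -7/6 - (1/42)*sqrt(3913), a' = -7/6 + (1/42)*sqrt(3913). At the order-2 pole a set g(ε) = (ε - a)^2*f(ε) = [-7/11] / (ε - a')^2.
Order-2 pole: residue = g'(a); g'(-7/6 - (1/42)*sqrt(3913)) = -(2646/3437291)*sqrt(3913), so the residue is -(2646/3437291)*sqrt(3913).
The factor ε**2 + 7*ε/3 - 6/7 splits as (ε - a)(ε - a') with a = -7/6 + (1/42)*sqrt(3913), a' = -7/6 - (1/42)*sqrt(3913). At the order-2 pole a set g(ε) = (ε - a)^2*f(ε) = [-7/11] / (ε - a')^2.
Order-2 pole: residue = g'(a); g'(-7/6 + (1/42)*sqrt(3913)) = (2646/3437291)*sqrt(3913), so the residue is (2646/3437291)*sqrt(3913).
List the singular points by increasing real part (a conjugate pair: the negative imaginary part first).

Radius of convergence at 0: -7/6 + (1/42)*sqrt(3913).
At -7/6 - (1/42)*sqrt(3913): a pole of order 2; residue -(2646/3437291)*sqrt(3913).
At -7/6 + (1/42)*sqrt(3913): a pole of order 2; residue (2646/3437291)*sqrt(3913).


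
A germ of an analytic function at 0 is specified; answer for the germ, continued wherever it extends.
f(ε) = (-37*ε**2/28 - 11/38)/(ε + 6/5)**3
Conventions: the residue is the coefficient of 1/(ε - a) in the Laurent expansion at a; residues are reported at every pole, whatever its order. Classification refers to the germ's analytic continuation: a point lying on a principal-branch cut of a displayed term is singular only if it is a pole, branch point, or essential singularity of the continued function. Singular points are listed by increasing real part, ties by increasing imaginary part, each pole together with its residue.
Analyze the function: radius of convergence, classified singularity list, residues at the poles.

Denominator factor (ε + 6/5)^3: pole of order 3 at -6/5, modulus 6/5.
The radius of convergence is the smallest modulus among the singular points: 6/5.
At the order-3 pole -6/5 set g(ε) = (ε - (-6/5))^3*f(ε) = -37*ε**2/28 - 11/38.
Order-3 pole: residue = g''(a)/2; g''(-6/5) = -37/14, so the residue is -37/28.

Radius of convergence at 0: 6/5.
At -6/5: a pole of order 3; residue -37/28.


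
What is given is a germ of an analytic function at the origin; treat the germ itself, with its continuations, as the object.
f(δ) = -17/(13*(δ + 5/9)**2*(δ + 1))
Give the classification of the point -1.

The point is a pole of order 1.

The denominator factor δ + 1 vanishes at -1 and appears to the power 1; the numerator there equals -17/13, nonzero, and no other factor vanishes.
Hence a pole whose order is the multiplicity, 1.


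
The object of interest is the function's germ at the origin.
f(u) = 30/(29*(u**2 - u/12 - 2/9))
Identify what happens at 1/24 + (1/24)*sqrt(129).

The point is a pole of order 1.

The denominator factor u**2 - u/12 - 2/9 vanishes at 1/24 + (1/24)*sqrt(129) and appears to the power 1; the numerator there equals 30/29, nonzero, and no other factor vanishes.
Hence a pole whose order is the multiplicity, 1.


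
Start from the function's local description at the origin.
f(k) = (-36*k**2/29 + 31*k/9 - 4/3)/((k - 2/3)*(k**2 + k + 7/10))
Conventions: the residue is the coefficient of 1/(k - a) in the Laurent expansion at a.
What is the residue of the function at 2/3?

At the order-1 pole 2/3 set g(k) = (k - (2/3))*f(k) = (-36*k**2/29 + 31*k/9 - 4/3)/(k**2 + k + 7/10).
Simple pole: residue = g(a) at a = 2/3, which is 3220/14181.

The residue is 3220/14181.


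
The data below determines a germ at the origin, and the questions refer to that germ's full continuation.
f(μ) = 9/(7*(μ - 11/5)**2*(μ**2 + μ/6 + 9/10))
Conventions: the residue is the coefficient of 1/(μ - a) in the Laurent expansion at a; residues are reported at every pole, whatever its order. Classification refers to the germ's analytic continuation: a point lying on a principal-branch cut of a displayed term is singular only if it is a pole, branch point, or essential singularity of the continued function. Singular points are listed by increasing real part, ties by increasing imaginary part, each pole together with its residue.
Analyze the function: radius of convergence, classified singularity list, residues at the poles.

Denominator factor (μ - 11/5)^2: pole of order 2 at 11/5, modulus 11/5.
Denominator factor (μ**2 + μ/6 + 9/10): discriminant -643/180, complex-conjugate roots (-1/12) + ((1/60)*sqrt(3215))*i and (-1/12) - ((1/60)*sqrt(3215))*i; poles of order 1, moduli (3/10)*sqrt(10) and (3/10)*sqrt(10).
The radius of convergence is the smallest modulus among the singular points: (3/10)*sqrt(10).
The factor μ**2 + μ/6 + 9/10 splits as (μ - a)(μ - a') with a = (-1/12) - ((1/60)*sqrt(3215))*i, a' = (-1/12) + ((1/60)*sqrt(3215))*i. At the order-1 pole a set g(μ) = (μ - a)*f(μ) = [9/(7*(μ - 11/5)**2)] / (μ - a').
Simple pole: residue = g(a) at a = (-1/12) - ((1/60)*sqrt(3215))*i, which is (462375/5873392) + ((749925/539513008)*sqrt(3215))*i.
The factor μ**2 + μ/6 + 9/10 splits as (μ - a)(μ - a') with a = (-1/12) + ((1/60)*sqrt(3215))*i, a' = (-1/12) - ((1/60)*sqrt(3215))*i. At the order-1 pole a set g(μ) = (μ - a)*f(μ) = [9/(7*(μ - 11/5)**2)] / (μ - a').
Simple pole: residue = g(a) at a = (-1/12) + ((1/60)*sqrt(3215))*i, which is (462375/5873392) - ((749925/539513008)*sqrt(3215))*i.
At the order-2 pole 11/5 set g(μ) = (μ - (11/5))^2*f(μ) = 9/(7*(μ**2 + μ/6 + 9/10)).
Order-2 pole: residue = g'(a); g'(11/5) = -462375/2936696, so the residue is -462375/2936696.
List the singular points by increasing real part (a conjugate pair: the negative imaginary part first).

Radius of convergence at 0: (3/10)*sqrt(10).
At (-1/12) - ((1/60)*sqrt(3215))*i: a pole of order 1; residue (462375/5873392) + ((749925/539513008)*sqrt(3215))*i.
At (-1/12) + ((1/60)*sqrt(3215))*i: a pole of order 1; residue (462375/5873392) - ((749925/539513008)*sqrt(3215))*i.
At 11/5: a pole of order 2; residue -462375/2936696.


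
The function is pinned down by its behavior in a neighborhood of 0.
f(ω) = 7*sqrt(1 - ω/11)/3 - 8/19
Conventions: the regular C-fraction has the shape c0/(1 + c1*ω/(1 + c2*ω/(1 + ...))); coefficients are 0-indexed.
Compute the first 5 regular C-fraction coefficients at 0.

Taylor coefficients (expand at 0): a_0 = 109/57, a_1 = -7/66, a_2 = -7/2904, a_3 = -7/63888, a_4 = -35/5622144.
c0 = a_0 = 109/57. Peel one level at a time: if S = 1 + c*ω/S' with S'(0) = 1, then c is the ω-coefficient of S and S' = c*ω/(S - 1).
S_1 = c0/f = 1 + (133/2398)*ω + (49875/11500808)*ω^2 + ...; c1 = 133/2398.
S_2 = c1*ω/(S_1 - 1) = 1 + (-375/4796)*ω + (-1/1936)*ω^2 + ...; c2 = -375/4796.
S_3 = c2*ω/(S_2 - 1) = 1 + (-109/16500)*ω + (-69869/272250000)*ω^2 + ...; c3 = -109/16500.
S_4 = c3*ω/(S_3 - 1) = 1 + (-641/16500)*ω + ...; c4 = -641/16500.

The regular C-fraction coefficients are [109/57, 133/2398, -375/4796, -109/16500, -641/16500].


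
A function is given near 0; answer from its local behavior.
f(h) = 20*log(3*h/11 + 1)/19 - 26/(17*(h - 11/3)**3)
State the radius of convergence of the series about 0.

Denominator factor (h - 11/3)^3: pole of order 3 at 11/3, modulus 11/3.
Branch term (20/19)*log(1 - h/(-11/3)): its argument vanishes at h = -11/3, a logarithmic branch point, modulus 11/3.
The radius of convergence is the smallest modulus among the singular points: 11/3.

The radius of convergence is 11/3.


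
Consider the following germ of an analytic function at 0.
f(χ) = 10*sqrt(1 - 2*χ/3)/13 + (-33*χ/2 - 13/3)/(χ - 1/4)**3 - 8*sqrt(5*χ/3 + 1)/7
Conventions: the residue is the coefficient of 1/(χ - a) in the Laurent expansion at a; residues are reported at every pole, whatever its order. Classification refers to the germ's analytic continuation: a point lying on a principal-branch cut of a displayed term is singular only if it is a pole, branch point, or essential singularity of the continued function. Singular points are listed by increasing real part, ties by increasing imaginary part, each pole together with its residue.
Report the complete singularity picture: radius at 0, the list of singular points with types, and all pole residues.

Denominator factor (χ - 1/4)^3: pole of order 3 at 1/4, modulus 1/4.
Branch term (10/13)*sqrt(1 - χ/(3/2)): its argument vanishes at χ = 3/2, a square-root branch point, modulus 3/2.
Branch term (-8/7)*sqrt(1 - χ/(-3/5)): its argument vanishes at χ = -3/5, a square-root branch point, modulus 3/5.
The radius of convergence is the smallest modulus among the singular points: 1/4.
The branch terms are analytic at 1/4 and contribute nothing to the residue; only the rational part matters.
At the order-3 pole 1/4 set g(χ) = (χ - (1/4))^3*(rational part) = -33*χ/2 - 13/3.
Order-3 pole: residue = g''(a)/2; g''(1/4) = 0, so the residue is 0.
List the singular points by increasing real part (a conjugate pair: the negative imaginary part first).

Radius of convergence at 0: 1/4.
At -3/5: an algebraic (square-root) branch point.
At 1/4: a pole of order 3; residue 0.
At 3/2: an algebraic (square-root) branch point.


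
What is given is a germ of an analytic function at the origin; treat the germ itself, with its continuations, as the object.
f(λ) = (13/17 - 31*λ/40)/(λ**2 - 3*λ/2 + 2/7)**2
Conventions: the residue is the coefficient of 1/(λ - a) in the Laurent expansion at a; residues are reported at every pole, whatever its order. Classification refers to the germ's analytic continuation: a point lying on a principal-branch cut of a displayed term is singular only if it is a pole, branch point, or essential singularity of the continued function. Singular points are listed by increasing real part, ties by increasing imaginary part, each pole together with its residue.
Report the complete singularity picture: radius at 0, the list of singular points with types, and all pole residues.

Denominator factor (λ**2 - 3*λ/2 + 2/7)^2: discriminant 31/28, real irrational roots 3/4 + (1/28)*sqrt(217) and 3/4 - (1/28)*sqrt(217); poles of order 2, moduli 3/4 + (1/28)*sqrt(217) and 3/4 - (1/28)*sqrt(217).
The radius of convergence is the smallest modulus among the singular points: 3/4 - (1/28)*sqrt(217).
The factor λ**2 - 3*λ/2 + 2/7 splits as (λ - a)(λ - a') with a = 3/4 - (1/28)*sqrt(217), a' = 3/4 + (1/28)*sqrt(217). At the order-2 pole a set g(λ) = (λ - a)^2*f(λ) = [13/17 - 31*λ/40] / (λ - a')^2.
Order-2 pole: residue = g'(a); g'(3/4 - (1/28)*sqrt(217)) = (3493/163370)*sqrt(217), so the residue is (3493/163370)*sqrt(217).
The factor λ**2 - 3*λ/2 + 2/7 splits as (λ - a)(λ - a') with a = 3/4 + (1/28)*sqrt(217), a' = 3/4 - (1/28)*sqrt(217). At the order-2 pole a set g(λ) = (λ - a)^2*f(λ) = [13/17 - 31*λ/40] / (λ - a')^2.
Order-2 pole: residue = g'(a); g'(3/4 + (1/28)*sqrt(217)) = -(3493/163370)*sqrt(217), so the residue is -(3493/163370)*sqrt(217).
List the singular points by increasing real part (a conjugate pair: the negative imaginary part first).

Radius of convergence at 0: 3/4 - (1/28)*sqrt(217).
At 3/4 - (1/28)*sqrt(217): a pole of order 2; residue (3493/163370)*sqrt(217).
At 3/4 + (1/28)*sqrt(217): a pole of order 2; residue -(3493/163370)*sqrt(217).


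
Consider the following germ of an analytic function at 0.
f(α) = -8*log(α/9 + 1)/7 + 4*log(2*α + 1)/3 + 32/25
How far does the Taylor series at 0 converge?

Branch term (-8/7)*log(1 - α/(-9)): its argument vanishes at α = -9, a logarithmic branch point, modulus 9.
Branch term (4/3)*log(1 - α/(-1/2)): its argument vanishes at α = -1/2, a logarithmic branch point, modulus 1/2.
The radius of convergence is the smallest modulus among the singular points: 1/2.

The radius of convergence is 1/2.


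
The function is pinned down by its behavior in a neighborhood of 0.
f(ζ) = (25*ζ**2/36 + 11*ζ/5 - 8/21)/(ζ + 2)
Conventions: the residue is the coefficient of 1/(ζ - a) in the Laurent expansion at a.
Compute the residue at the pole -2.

At the order-1 pole -2 set g(ζ) = (ζ - (-2))*f(ζ) = 25*ζ**2/36 + 11*ζ/5 - 8/21.
Simple pole: residue = g(a) at a = -2, which is -631/315.

The residue is -631/315.


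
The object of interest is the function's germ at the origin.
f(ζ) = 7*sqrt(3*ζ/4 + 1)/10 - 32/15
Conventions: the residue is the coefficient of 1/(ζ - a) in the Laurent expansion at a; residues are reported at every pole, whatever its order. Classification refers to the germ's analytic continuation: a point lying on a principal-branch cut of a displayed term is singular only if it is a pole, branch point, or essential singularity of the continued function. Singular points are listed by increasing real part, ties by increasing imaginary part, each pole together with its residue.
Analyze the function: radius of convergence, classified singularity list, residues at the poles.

Branch term (7/10)*sqrt(1 - ζ/(-4/3)): its argument vanishes at ζ = -4/3, a square-root branch point, modulus 4/3.
The radius of convergence is the smallest modulus among the singular points: 4/3.

Radius of convergence at 0: 4/3.
At -4/3: an algebraic (square-root) branch point.


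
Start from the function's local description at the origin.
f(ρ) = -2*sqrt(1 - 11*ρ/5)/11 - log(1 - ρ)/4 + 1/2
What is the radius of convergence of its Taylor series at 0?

Branch term (-1/4)*log(1 - ρ/(1)): its argument vanishes at ρ = 1, a logarithmic branch point, modulus 1.
Branch term (-2/11)*sqrt(1 - ρ/(5/11)): its argument vanishes at ρ = 5/11, a square-root branch point, modulus 5/11.
The radius of convergence is the smallest modulus among the singular points: 5/11.

The radius of convergence is 5/11.


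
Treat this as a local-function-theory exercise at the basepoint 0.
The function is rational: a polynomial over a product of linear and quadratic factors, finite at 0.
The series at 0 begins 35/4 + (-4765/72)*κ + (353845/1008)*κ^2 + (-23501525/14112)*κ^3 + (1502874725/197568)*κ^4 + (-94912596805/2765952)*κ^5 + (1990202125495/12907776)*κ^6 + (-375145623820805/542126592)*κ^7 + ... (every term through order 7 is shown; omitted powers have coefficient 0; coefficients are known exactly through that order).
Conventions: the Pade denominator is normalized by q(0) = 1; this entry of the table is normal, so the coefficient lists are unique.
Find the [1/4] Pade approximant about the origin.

The Pade approximant has numerator coefficients [35/4, -3447553685/1513752552]; denominator coefficients [1, 1074815902/147170387, 8900436841/588681548, 1720049930/147170387, 728022587/294340774].


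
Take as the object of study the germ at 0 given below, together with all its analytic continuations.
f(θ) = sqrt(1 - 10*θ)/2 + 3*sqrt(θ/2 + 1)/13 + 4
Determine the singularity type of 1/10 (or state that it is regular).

The term (1/2)*sqrt(1 - θ/(1/10)) has argument 1 - 1/10/(1/10) = 0 at 1/10: a square-root (algebraic, two-sheeted) branch point; the remaining terms are analytic or single-valued there.

The point is an algebraic (square-root) branch point.


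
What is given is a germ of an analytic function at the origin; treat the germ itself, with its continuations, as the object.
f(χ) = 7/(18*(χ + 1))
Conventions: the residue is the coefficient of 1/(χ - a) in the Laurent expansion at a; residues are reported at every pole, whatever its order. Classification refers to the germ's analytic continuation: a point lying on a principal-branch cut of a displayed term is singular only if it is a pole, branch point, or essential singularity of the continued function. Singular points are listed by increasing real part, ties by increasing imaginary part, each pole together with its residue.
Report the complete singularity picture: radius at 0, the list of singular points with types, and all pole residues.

Radius of convergence at 0: 1.
At -1: a pole of order 1; residue 7/18.

Denominator factor (χ + 1): pole of order 1 at -1, modulus 1.
The radius of convergence is the smallest modulus among the singular points: 1.
At the order-1 pole -1 set g(χ) = (χ - (-1))*f(χ) = 7/18.
Simple pole: residue = g(a) at a = -1, which is 7/18.


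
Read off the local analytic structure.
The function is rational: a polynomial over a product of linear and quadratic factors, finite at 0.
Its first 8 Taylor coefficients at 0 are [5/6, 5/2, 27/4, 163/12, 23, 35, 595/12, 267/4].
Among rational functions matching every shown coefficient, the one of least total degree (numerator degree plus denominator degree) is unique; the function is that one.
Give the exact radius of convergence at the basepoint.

No rational of total degree below 5 reproduces all 8 coefficients; solving the [2/3] Pade equations on them gives f(ρ) = (-7*ρ**2/4 - 5/6)/(ρ - 1)**3, whose expansion matches every shown term.
Denominator factor (ρ - 1)^3: pole of order 3 at 1, modulus 1.
The radius of convergence is the smallest modulus among the singular points: 1.

The radius of convergence is 1.


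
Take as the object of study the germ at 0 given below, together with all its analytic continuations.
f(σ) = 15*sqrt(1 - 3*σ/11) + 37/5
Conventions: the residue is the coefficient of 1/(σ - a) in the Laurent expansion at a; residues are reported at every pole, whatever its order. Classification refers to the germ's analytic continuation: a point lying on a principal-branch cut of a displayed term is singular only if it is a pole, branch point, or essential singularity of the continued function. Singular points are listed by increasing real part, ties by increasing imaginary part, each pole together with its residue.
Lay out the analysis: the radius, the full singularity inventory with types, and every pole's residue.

Branch term (15)*sqrt(1 - σ/(11/3)): its argument vanishes at σ = 11/3, a square-root branch point, modulus 11/3.
The radius of convergence is the smallest modulus among the singular points: 11/3.

Radius of convergence at 0: 11/3.
At 11/3: an algebraic (square-root) branch point.


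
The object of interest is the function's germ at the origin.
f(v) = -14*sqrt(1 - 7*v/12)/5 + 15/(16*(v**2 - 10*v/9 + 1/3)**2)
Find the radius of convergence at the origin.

The radius of convergence is (1/3)*sqrt(3).

Denominator factor (v**2 - 10*v/9 + 1/3)^2: discriminant -8/81, complex-conjugate roots (5/9) + ((1/9)*sqrt(2))*i and (5/9) - ((1/9)*sqrt(2))*i; poles of order 2, moduli (1/3)*sqrt(3) and (1/3)*sqrt(3).
Branch term (-14/5)*sqrt(1 - v/(12/7)): its argument vanishes at v = 12/7, a square-root branch point, modulus 12/7.
The radius of convergence is the smallest modulus among the singular points: (1/3)*sqrt(3).


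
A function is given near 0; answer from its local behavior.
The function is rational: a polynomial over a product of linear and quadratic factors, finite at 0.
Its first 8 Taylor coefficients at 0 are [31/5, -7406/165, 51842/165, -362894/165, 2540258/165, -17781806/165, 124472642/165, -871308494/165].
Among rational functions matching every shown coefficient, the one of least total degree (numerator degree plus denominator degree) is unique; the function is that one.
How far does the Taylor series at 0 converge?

No rational of total degree below 2 reproduces all 8 coefficients; solving the [1/1] Pade equations on them gives f(ζ) = (31/35 - 7*ζ/33)/(ζ + 1/7), whose expansion matches every shown term.
Denominator factor (ζ + 1/7): pole of order 1 at -1/7, modulus 1/7.
The radius of convergence is the smallest modulus among the singular points: 1/7.

The radius of convergence is 1/7.


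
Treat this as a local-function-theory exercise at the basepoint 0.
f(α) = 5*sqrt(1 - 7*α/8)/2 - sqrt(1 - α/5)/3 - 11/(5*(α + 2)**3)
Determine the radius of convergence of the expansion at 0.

The radius of convergence is 8/7.

Denominator factor (α + 2)^3: pole of order 3 at -2, modulus 2.
Branch term (-1/3)*sqrt(1 - α/(5)): its argument vanishes at α = 5, a square-root branch point, modulus 5.
Branch term (5/2)*sqrt(1 - α/(8/7)): its argument vanishes at α = 8/7, a square-root branch point, modulus 8/7.
The radius of convergence is the smallest modulus among the singular points: 8/7.


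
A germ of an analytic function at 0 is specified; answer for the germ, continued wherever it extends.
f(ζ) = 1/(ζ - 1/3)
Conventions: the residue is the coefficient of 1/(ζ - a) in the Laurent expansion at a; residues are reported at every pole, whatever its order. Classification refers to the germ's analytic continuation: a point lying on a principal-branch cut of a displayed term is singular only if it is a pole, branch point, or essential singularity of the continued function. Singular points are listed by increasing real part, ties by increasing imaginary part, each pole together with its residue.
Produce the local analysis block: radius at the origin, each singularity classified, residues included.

Denominator factor (ζ - 1/3): pole of order 1 at 1/3, modulus 1/3.
The radius of convergence is the smallest modulus among the singular points: 1/3.
At the order-1 pole 1/3 set g(ζ) = (ζ - (1/3))*f(ζ) = 1.
Simple pole: residue = g(a) at a = 1/3, which is 1.

Radius of convergence at 0: 1/3.
At 1/3: a pole of order 1; residue 1.


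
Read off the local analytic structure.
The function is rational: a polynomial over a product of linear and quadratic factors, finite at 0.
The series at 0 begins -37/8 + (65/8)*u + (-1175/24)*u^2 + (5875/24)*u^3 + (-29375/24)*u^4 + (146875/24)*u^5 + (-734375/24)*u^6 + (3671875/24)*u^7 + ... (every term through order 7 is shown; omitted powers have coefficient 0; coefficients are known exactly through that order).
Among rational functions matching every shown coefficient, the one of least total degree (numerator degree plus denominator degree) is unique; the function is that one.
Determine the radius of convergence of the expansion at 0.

The radius of convergence is 1/5.

No rational of total degree below 3 reproduces all 8 coefficients; solving the [2/1] Pade equations on them gives f(u) = (-5*u**2/3 - 3*u - 37/40)/(u + 1/5), whose expansion matches every shown term.
Denominator factor (u + 1/5): pole of order 1 at -1/5, modulus 1/5.
The radius of convergence is the smallest modulus among the singular points: 1/5.


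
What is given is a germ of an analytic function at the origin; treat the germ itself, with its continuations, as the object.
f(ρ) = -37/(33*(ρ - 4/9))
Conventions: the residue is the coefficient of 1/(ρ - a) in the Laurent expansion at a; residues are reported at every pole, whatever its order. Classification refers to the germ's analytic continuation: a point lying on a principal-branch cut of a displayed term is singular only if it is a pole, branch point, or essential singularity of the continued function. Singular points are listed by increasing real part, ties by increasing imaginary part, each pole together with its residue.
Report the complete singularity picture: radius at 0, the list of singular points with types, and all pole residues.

Denominator factor (ρ - 4/9): pole of order 1 at 4/9, modulus 4/9.
The radius of convergence is the smallest modulus among the singular points: 4/9.
At the order-1 pole 4/9 set g(ρ) = (ρ - (4/9))*f(ρ) = -37/33.
Simple pole: residue = g(a) at a = 4/9, which is -37/33.

Radius of convergence at 0: 4/9.
At 4/9: a pole of order 1; residue -37/33.


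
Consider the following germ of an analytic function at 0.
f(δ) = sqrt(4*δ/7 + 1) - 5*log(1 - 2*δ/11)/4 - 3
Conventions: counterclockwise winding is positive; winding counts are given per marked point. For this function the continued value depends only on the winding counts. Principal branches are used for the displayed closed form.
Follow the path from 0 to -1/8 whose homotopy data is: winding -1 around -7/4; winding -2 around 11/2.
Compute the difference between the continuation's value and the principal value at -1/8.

Continued minus principal equals (-(1/7)*sqrt(182)) + ((5)*pi)*i.

The rational part is single-valued and drops out of the difference; each branch term changes only by its own monodromy.
(-5/4)*log(1 - δ/(11/2)): each positive loop around 11/2 adds 2*pi*i to the log, so winding -2 contributes (-5/4)*(-2)*2*pi*i = (5)*pi*i.
(1)*sqrt(1 - δ/(-7/4)): winding -1 is odd, the square root flips sign, contributing -2*(1)*sqrt(1 - (-1/8)/(-7/4)) = -2*(1)*sqrt(13/14) = -(1/7)*sqrt(182).
Summing the contributions at δ = -1/8 gives (-(1/7)*sqrt(182)) + ((5)*pi)*i.


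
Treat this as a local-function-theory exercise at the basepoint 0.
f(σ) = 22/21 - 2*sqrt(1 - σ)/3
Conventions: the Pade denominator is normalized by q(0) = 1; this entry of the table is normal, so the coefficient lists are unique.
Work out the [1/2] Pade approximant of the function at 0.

Taylor coefficients needed (expand at 0): a_0 = 8/21, a_1 = 1/3, a_2 = 1/12, a_3 = 1/24.
Write the denominator as Q(σ) = 1 + q1*σ + q2*σ^2. Requiring Q*f - P = O(σ^4) with deg P <= 1 kills the coefficients of σ^2..σ^3 in Q*f:
  σ^2: a_2 + q1*a_1 + q2*a_0 = 0, i.e. 1/12 + (1/3)*q1 + (8/21)*q2 = 0.
  σ^3: a_3 + q1*a_2 + q2*a_1 = 0, i.e. 1/24 + (1/12)*q1 + (1/3)*q2 = 0.
Solving this linear system: q1 = -3/20, q2 = -7/80.
The numerator is Q*f truncated at degree 1: P0 = a_0 = 8/21; P1 = a_1 + q1*a_0 = 29/105.

The Pade approximant has numerator coefficients [8/21, 29/105]; denominator coefficients [1, -3/20, -7/80].
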